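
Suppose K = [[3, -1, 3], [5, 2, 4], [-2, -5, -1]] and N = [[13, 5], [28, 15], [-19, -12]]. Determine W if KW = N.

W = [[4, 5], [2, 1], [1, -3]]

K is on the left of W, so left-multiply by K⁻¹: W = K⁻¹N.
det K = -6, so K⁻¹ = [[-3, 8/3, 5/3], [1/2, -1/2, -1/2], [7/2, -17/6, -11/6]].
W = K⁻¹N = [[-3, 8/3, 5/3], [1/2, -1/2, -1/2], [7/2, -17/6, -11/6]] · [[13, 5], [28, 15], [-19, -12]] = [[4, 5], [2, 1], [1, -3]].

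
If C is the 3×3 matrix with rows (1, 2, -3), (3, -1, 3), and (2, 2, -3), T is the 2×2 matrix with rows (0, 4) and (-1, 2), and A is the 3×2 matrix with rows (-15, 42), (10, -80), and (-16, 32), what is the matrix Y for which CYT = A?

Isolating Y: multiply by C⁻¹ from the left and T⁻¹ from the right, so Y = C⁻¹AT⁻¹.
det C = 3; the adjugate gives C⁻¹ = [[-1, 0, 1], [5, 1, -4], [8/3, 2/3, -7/3]].
det T = 4, so T⁻¹ = [[1/2, -1], [1/4, 0]].
C⁻¹A = [[-1, -10], [-1, 2], [4, -16]].
Y = (C⁻¹A)T⁻¹ = [[-3, 1], [0, 1], [-2, -4]].

Y = [[-3, 1], [0, 1], [-2, -4]]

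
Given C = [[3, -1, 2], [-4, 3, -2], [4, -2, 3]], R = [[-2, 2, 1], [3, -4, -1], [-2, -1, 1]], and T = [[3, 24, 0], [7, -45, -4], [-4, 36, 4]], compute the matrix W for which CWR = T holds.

Left-multiply by C⁻¹ and right-multiply by R⁻¹: W = C⁻¹TR⁻¹.
det C = 3, so C⁻¹ = [[5/3, -1/3, -4/3], [4/3, 1/3, -2/3], [-4/3, 2/3, 5/3]].
det R = -3; the adjugate gives R⁻¹ = [[5/3, 1, -2/3], [1/3, 0, -1/3], [11/3, 2, -2/3]].
C⁻¹T = [[8, 7, -4], [9, -7, -4], [-6, -2, 4]].
W = (C⁻¹T)R⁻¹ = [[1, 0, -5], [-2, 1, -1], [4, 2, 2]].

W = [[1, 0, -5], [-2, 1, -1], [4, 2, 2]]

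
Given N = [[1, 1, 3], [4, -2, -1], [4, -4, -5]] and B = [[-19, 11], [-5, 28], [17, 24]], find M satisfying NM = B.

M = [[-3, 5], [-1, -6], [-5, 4]]

N is on the left of M, so left-multiply by N⁻¹: M = N⁻¹B.
det N = -2, so N⁻¹ = [[-3, 7/2, -5/2], [-8, 17/2, -13/2], [4, -4, 3]].
M = N⁻¹B = [[-3, 7/2, -5/2], [-8, 17/2, -13/2], [4, -4, 3]] · [[-19, 11], [-5, 28], [17, 24]] = [[-3, 5], [-1, -6], [-5, 4]].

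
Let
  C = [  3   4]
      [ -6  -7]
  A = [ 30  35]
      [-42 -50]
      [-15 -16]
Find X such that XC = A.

X = [[0, -5], [-2, 6], [3, 4]]

Since C sits to the right of X, X = AC⁻¹.
det C = 3, so C⁻¹ = [[-7/3, -4/3], [2, 1]].
X = AC⁻¹ = [[30, 35], [-42, -50], [-15, -16]] · [[-7/3, -4/3], [2, 1]] = [[0, -5], [-2, 6], [3, 4]].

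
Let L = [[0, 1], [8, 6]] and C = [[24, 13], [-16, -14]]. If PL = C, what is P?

Right-multiplying both sides by L⁻¹ gives P = CL⁻¹.
det L = -8; the adjugate gives L⁻¹ = [[-3/4, 1/8], [1, 0]].
P = CL⁻¹ = [[24, 13], [-16, -14]] · [[-3/4, 1/8], [1, 0]] = [[-5, 3], [-2, -2]].

P = [[-5, 3], [-2, -2]]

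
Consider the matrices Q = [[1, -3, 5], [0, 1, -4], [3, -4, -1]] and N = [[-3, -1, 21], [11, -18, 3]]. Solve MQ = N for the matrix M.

Since Q sits to the right of M, M = NQ⁻¹.
det Q = 4, so Q⁻¹ = [[-17/4, -23/4, 7/4], [-3, -4, 1], [-3/4, -5/4, 1/4]].
M = NQ⁻¹ = [[-3, -1, 21], [11, -18, 3]] · [[-17/4, -23/4, 7/4], [-3, -4, 1], [-3/4, -5/4, 1/4]] = [[0, -5, -1], [5, 5, 2]].

M = [[0, -5, -1], [5, 5, 2]]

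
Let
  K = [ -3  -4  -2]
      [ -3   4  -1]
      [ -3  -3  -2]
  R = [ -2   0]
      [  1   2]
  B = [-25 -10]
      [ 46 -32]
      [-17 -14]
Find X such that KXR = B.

X = [[4, 1], [-5, -2], [-1, 5]]

X = K⁻¹BR⁻¹ (apply K⁻¹ on the left and R⁻¹ on the right).
det K = 3, so K⁻¹ = [[-11/3, -2/3, 4], [-1, 0, 1], [7, 1, -8]].
det R = -4, so R⁻¹ = [[-1/2, 0], [1/4, 1/2]].
K⁻¹B = [[-7, 2], [8, -4], [7, 10]].
X = (K⁻¹B)R⁻¹ = [[4, 1], [-5, -2], [-1, 5]].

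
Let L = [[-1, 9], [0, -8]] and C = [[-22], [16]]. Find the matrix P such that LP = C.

P = [[4], [-2]]

L is on the left of P, so left-multiply by L⁻¹: P = L⁻¹C.
L has determinant 8; L⁻¹ = [[-1, -9/8], [0, -1/8]].
P = L⁻¹C = [[-1, -9/8], [0, -1/8]] · [[-22], [16]] = [[4], [-2]].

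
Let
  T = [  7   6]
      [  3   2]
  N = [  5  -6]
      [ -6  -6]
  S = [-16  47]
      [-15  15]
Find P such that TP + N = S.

P = [[-3, 5], [0, 3]]

TP = S − N = [[-21, 53], [-9, 21]].
Since T multiplies P on the left, P = T⁻¹(S − N).
det T = -4, so T⁻¹ = [[-1/2, 3/2], [3/4, -7/4]].
P = T⁻¹(S − N) = [[-3, 5], [0, 3]].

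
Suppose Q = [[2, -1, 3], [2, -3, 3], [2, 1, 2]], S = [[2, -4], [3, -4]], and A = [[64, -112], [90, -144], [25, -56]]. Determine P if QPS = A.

Isolating P: multiply by Q⁻¹ from the left and S⁻¹ from the right, so P = Q⁻¹AS⁻¹.
det Q = 4, so Q⁻¹ = [[-9/4, 5/4, 3/2], [1/2, -1/2, 0], [2, -1, -1]].
det S = 4; the adjugate gives S⁻¹ = [[-1, 1], [-3/4, 1/2]].
Q⁻¹A = [[6, -12], [-13, 16], [13, -24]].
P = (Q⁻¹A)S⁻¹ = [[3, 0], [1, -5], [5, 1]].

P = [[3, 0], [1, -5], [5, 1]]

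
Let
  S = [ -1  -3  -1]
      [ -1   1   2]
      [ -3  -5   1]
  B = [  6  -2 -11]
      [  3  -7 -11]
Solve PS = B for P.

P = [[3, -3, -2], [5, -2, -2]]

Right-multiplying both sides by S⁻¹ gives P = BS⁻¹.
det S = -4; the adjugate gives S⁻¹ = [[-11/4, -2, 5/4], [5/4, 1, -3/4], [-2, -1, 1]].
P = BS⁻¹ = [[6, -2, -11], [3, -7, -11]] · [[-11/4, -2, 5/4], [5/4, 1, -3/4], [-2, -1, 1]] = [[3, -3, -2], [5, -2, -2]].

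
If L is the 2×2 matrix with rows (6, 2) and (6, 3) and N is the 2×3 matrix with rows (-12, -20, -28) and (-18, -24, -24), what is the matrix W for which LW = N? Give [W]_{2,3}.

Since L multiplies W on the left, W = L⁻¹N.
L has determinant 6; L⁻¹ = [[1/2, -1/3], [-1, 1]].
W = L⁻¹N = [[1/2, -1/3], [-1, 1]] · [[-12, -20, -28], [-18, -24, -24]] = [[0, -2, -6], [-6, -4, 4]].

4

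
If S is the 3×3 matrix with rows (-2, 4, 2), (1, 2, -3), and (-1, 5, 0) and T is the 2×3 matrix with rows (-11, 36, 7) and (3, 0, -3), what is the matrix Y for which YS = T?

S is on the right of Y, so right-multiply by S⁻¹: Y = TS⁻¹.
det S = -4; the adjugate gives S⁻¹ = [[-15/4, -5/2, 4], [-3/4, -1/2, 1], [-7/4, -3/2, 2]].
Y = TS⁻¹ = [[-11, 36, 7], [3, 0, -3]] · [[-15/4, -5/2, 4], [-3/4, -1/2, 1], [-7/4, -3/2, 2]] = [[2, -1, 6], [-6, -3, 6]].

Y = [[2, -1, 6], [-6, -3, 6]]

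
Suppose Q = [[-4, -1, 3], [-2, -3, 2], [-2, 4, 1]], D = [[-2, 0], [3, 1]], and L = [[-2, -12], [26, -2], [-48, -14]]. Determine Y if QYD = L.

Y = Q⁻¹LD⁻¹ (apply Q⁻¹ on the left and D⁻¹ on the right).
det Q = 4; the adjugate gives Q⁻¹ = [[-11/4, 13/4, 7/4], [-1/2, 1/2, 1/2], [-7/2, 9/2, 5/2]].
det D = -2, so D⁻¹ = [[-1/2, 0], [3/2, 1]].
Q⁻¹L = [[6, 2], [-10, -2], [4, -2]].
Y = (Q⁻¹L)D⁻¹ = [[0, 2], [2, -2], [-5, -2]].

Y = [[0, 2], [2, -2], [-5, -2]]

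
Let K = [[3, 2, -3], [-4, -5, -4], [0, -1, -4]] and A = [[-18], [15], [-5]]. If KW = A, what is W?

Left-multiplying both sides by K⁻¹ gives W = K⁻¹A.
K has determinant 4; K⁻¹ = [[4, 11/4, -23/4], [-4, -3, 6], [1, 3/4, -7/4]].
W = K⁻¹A = [[4, 11/4, -23/4], [-4, -3, 6], [1, 3/4, -7/4]] · [[-18], [15], [-5]] = [[-2], [-3], [2]].

W = [[-2], [-3], [2]]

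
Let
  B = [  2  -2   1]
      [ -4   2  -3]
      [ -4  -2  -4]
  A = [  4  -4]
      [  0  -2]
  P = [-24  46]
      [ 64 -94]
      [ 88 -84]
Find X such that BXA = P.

X = [[-3, 1], [-1, 5], [-2, -3]]

X = B⁻¹PA⁻¹ (apply B⁻¹ on the left and A⁻¹ on the right).
det B = -4; the adjugate gives B⁻¹ = [[7/2, 5/2, -1], [1, 1, -1/2], [-4, -3, 1]].
det A = -8; the adjugate gives A⁻¹ = [[1/4, -1/2], [0, -1/2]].
B⁻¹P = [[-12, 10], [-4, -6], [-8, 14]].
X = (B⁻¹P)A⁻¹ = [[-3, 1], [-1, 5], [-2, -3]].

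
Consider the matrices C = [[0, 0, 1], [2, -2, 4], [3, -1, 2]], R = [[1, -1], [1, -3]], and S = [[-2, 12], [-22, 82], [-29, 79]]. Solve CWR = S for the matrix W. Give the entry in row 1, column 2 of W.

-5

Isolating W: multiply by C⁻¹ from the left and R⁻¹ from the right, so W = C⁻¹SR⁻¹.
det C = 4, so C⁻¹ = [[0, -1/4, 1/2], [2, -3/4, 1/2], [1, 0, 0]].
R has determinant -2; R⁻¹ = [[3/2, -1/2], [1/2, -1/2]].
C⁻¹S = [[-9, 19], [-2, 2], [-2, 12]].
W = (C⁻¹S)R⁻¹ = [[-4, -5], [-2, 0], [3, -5]].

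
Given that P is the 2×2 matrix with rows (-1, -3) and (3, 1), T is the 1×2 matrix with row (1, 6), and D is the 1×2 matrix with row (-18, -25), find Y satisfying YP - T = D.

Y = [[5, -4]]

YP = D + T = [[-17, -19]].
Right-multiplying both sides by P⁻¹ gives Y = (D + T)P⁻¹.
P has determinant 8; P⁻¹ = [[1/8, 3/8], [-3/8, -1/8]].
Y = (D + T)P⁻¹ = [[5, -4]].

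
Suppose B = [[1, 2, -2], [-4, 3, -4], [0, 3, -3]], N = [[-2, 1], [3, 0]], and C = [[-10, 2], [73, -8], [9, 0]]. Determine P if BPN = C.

P = [[2, -4], [0, 1], [0, 0]]

Left-multiply by B⁻¹ and right-multiply by N⁻¹: P = B⁻¹CN⁻¹.
det B = 3, so B⁻¹ = [[1, 0, -2/3], [-4, -1, 4], [-4, -1, 11/3]].
det N = -3, so N⁻¹ = [[0, 1/3], [1, 2/3]].
B⁻¹C = [[-16, 2], [3, 0], [0, 0]].
P = (B⁻¹C)N⁻¹ = [[2, -4], [0, 1], [0, 0]].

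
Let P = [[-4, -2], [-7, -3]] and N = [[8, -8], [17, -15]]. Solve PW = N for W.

W = [[-5, 3], [6, -2]]

Since P multiplies W on the left, W = P⁻¹N.
det P = -2; the adjugate gives P⁻¹ = [[3/2, -1], [-7/2, 2]].
W = P⁻¹N = [[3/2, -1], [-7/2, 2]] · [[8, -8], [17, -15]] = [[-5, 3], [6, -2]].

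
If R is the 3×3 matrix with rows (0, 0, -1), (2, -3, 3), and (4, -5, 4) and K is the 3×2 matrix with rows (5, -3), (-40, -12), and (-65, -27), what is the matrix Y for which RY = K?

R is on the left of Y, so left-multiply by R⁻¹: Y = R⁻¹K.
det R = -2, so R⁻¹ = [[-3/2, -5/2, 3/2], [-2, -2, 1], [-1, 0, 0]].
Y = R⁻¹K = [[-3/2, -5/2, 3/2], [-2, -2, 1], [-1, 0, 0]] · [[5, -3], [-40, -12], [-65, -27]] = [[-5, -6], [5, 3], [-5, 3]].

Y = [[-5, -6], [5, 3], [-5, 3]]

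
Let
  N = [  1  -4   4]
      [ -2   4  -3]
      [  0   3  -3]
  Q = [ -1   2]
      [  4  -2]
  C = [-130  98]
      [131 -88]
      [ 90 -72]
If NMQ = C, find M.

M = [[-2, -3], [-1, 5], [5, -1]]

Isolating M: multiply by N⁻¹ from the left and Q⁻¹ from the right, so M = N⁻¹CQ⁻¹.
det N = -3, so N⁻¹ = [[1, 0, 4/3], [2, 1, 5/3], [2, 1, 4/3]].
Q has determinant -6; Q⁻¹ = [[1/3, 1/3], [2/3, 1/6]].
N⁻¹C = [[-10, 2], [21, -12], [-9, 12]].
M = (N⁻¹C)Q⁻¹ = [[-2, -3], [-1, 5], [5, -1]].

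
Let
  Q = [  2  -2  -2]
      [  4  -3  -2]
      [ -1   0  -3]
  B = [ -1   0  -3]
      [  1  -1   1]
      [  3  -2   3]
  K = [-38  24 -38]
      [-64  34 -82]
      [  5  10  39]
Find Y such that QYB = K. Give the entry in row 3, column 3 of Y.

Left-multiply by Q⁻¹ and right-multiply by B⁻¹: Y = Q⁻¹KB⁻¹.
det Q = -4, so Q⁻¹ = [[-9/4, 3/2, 1/2], [-7/2, 2, 1], [3/4, -1/2, -1/2]].
det B = -2, so B⁻¹ = [[1/2, -3, 3/2], [0, -3, 1], [-1/2, 1, -1/2]].
Q⁻¹K = [[-8, 2, -18], [10, -6, 8], [1, -4, -7]].
Y = (Q⁻¹K)B⁻¹ = [[5, 0, -1], [1, -4, 5], [4, 2, 1]].

1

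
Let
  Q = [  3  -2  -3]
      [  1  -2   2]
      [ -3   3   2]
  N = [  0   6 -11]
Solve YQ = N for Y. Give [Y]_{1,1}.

3

Q is on the right of Y, so right-multiply by Q⁻¹: Y = NQ⁻¹.
Q has determinant -5; Q⁻¹ = [[2, 1, 2], [8/5, 3/5, 9/5], [3/5, 3/5, 4/5]].
Y = NQ⁻¹ = [[0, 6, -11]] · [[2, 1, 2], [8/5, 3/5, 9/5], [3/5, 3/5, 4/5]] = [[3, -3, 2]].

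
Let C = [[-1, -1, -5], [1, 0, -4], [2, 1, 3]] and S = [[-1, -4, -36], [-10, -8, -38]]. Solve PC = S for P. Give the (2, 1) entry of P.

C is on the right of P, so right-multiply by C⁻¹: P = SC⁻¹.
C has determinant 2; C⁻¹ = [[2, -1, 2], [-11/2, 7/2, -9/2], [1/2, -1/2, 1/2]].
P = SC⁻¹ = [[-1, -4, -36], [-10, -8, -38]] · [[2, -1, 2], [-11/2, 7/2, -9/2], [1/2, -1/2, 1/2]] = [[2, 5, -2], [5, 1, -3]].

5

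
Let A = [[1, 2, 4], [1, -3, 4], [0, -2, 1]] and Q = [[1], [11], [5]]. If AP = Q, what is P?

P = [[1], [-2], [1]]

Left-multiplying both sides by A⁻¹ gives P = A⁻¹Q.
det A = -5, so A⁻¹ = [[-1, 2, -4], [1/5, -1/5, 0], [2/5, -2/5, 1]].
P = A⁻¹Q = [[-1, 2, -4], [1/5, -1/5, 0], [2/5, -2/5, 1]] · [[1], [11], [5]] = [[1], [-2], [1]].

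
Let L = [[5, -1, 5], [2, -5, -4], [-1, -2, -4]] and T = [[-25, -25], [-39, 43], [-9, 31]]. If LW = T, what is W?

Left-multiplying both sides by L⁻¹ gives W = L⁻¹T.
L has determinant 3; L⁻¹ = [[4, -14/3, 29/3], [4, -5, 10], [-3, 11/3, -23/3]].
W = L⁻¹T = [[4, -14/3, 29/3], [4, -5, 10], [-3, 11/3, -23/3]] · [[-25, -25], [-39, 43], [-9, 31]] = [[-5, -1], [5, -5], [1, -5]].

W = [[-5, -1], [5, -5], [1, -5]]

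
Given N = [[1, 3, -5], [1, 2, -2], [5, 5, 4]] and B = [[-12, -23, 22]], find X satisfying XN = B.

N is on the right of X, so right-multiply by N⁻¹: X = BN⁻¹.
N has determinant 1; N⁻¹ = [[18, -37, 4], [-14, 29, -3], [-5, 10, -1]].
X = BN⁻¹ = [[-12, -23, 22]] · [[18, -37, 4], [-14, 29, -3], [-5, 10, -1]] = [[-4, -3, -1]].

X = [[-4, -3, -1]]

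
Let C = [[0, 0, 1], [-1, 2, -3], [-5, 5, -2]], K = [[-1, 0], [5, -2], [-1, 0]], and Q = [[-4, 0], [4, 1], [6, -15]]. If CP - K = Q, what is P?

P = [[-4, 5], [-5, 2], [-5, 0]]

CP = Q + K = [[-5, 0], [9, -1], [5, -15]].
Left-multiplying both sides by C⁻¹ gives P = C⁻¹(Q + K).
det C = 5; the adjugate gives C⁻¹ = [[11/5, 1, -2/5], [13/5, 1, -1/5], [1, 0, 0]].
P = C⁻¹(Q + K) = [[-4, 5], [-5, 2], [-5, 0]].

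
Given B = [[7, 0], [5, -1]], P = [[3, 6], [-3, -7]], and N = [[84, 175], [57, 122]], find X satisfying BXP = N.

X = [[3, -1], [4, 3]]

Isolating X: multiply by B⁻¹ from the left and P⁻¹ from the right, so X = B⁻¹NP⁻¹.
det B = -7; the adjugate gives B⁻¹ = [[1/7, 0], [5/7, -1]].
det P = -3, so P⁻¹ = [[7/3, 2], [-1, -1]].
B⁻¹N = [[12, 25], [3, 3]].
X = (B⁻¹N)P⁻¹ = [[3, -1], [4, 3]].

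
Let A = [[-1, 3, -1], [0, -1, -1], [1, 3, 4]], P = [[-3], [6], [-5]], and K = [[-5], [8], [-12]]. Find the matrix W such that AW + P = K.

W = [[0], [-1], [-1]]

AW = K − P = [[-2], [2], [-7]].
Since A multiplies W on the left, W = A⁻¹(K − P).
det A = -3; the adjugate gives A⁻¹ = [[1/3, 5, 4/3], [1/3, 1, 1/3], [-1/3, -2, -1/3]].
W = A⁻¹(K − P) = [[0], [-1], [-1]].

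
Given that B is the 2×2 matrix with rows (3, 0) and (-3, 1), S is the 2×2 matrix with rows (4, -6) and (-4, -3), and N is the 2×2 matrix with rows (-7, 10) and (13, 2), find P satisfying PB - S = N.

P = [[3, 4], [2, -1]]

PB = N + S = [[-3, 4], [9, -1]].
B is on the right of P, so right-multiply by B⁻¹: P = (N + S)B⁻¹.
det B = 3; the adjugate gives B⁻¹ = [[1/3, 0], [1, 1]].
P = (N + S)B⁻¹ = [[3, 4], [2, -1]].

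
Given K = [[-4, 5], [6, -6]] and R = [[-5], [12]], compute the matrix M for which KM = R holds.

M = [[5], [3]]

Since K multiplies M on the left, M = K⁻¹R.
K has determinant -6; K⁻¹ = [[1, 5/6], [1, 2/3]].
M = K⁻¹R = [[1, 5/6], [1, 2/3]] · [[-5], [12]] = [[5], [3]].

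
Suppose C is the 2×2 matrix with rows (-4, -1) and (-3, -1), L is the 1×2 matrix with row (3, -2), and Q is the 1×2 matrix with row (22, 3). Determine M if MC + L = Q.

MC = Q − L = [[19, 5]].
Since C sits to the right of M, M = (Q − L)C⁻¹.
det C = 1; the adjugate gives C⁻¹ = [[-1, 1], [3, -4]].
M = (Q − L)C⁻¹ = [[-4, -1]].

M = [[-4, -1]]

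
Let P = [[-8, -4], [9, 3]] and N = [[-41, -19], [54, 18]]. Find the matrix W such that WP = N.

P is on the right of W, so right-multiply by P⁻¹: W = NP⁻¹.
det P = 12, so P⁻¹ = [[1/4, 1/3], [-3/4, -2/3]].
W = NP⁻¹ = [[-41, -19], [54, 18]] · [[1/4, 1/3], [-3/4, -2/3]] = [[4, -1], [0, 6]].

W = [[4, -1], [0, 6]]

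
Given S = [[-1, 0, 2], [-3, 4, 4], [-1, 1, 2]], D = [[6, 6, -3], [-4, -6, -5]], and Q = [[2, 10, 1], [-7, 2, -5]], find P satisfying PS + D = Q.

PS = Q − D = [[-4, 4, 4], [-3, 8, 0]].
Right-multiplying both sides by S⁻¹ gives P = (Q − D)S⁻¹.
det S = -2, so S⁻¹ = [[-2, -1, 4], [-1, 0, 1], [-1/2, -1/2, 2]].
P = (Q − D)S⁻¹ = [[2, 2, -4], [-2, 3, -4]].

P = [[2, 2, -4], [-2, 3, -4]]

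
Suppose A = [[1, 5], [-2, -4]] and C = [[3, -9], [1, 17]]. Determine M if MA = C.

M = [[-5, -4], [5, 2]]

Right-multiplying both sides by A⁻¹ gives M = CA⁻¹.
A has determinant 6; A⁻¹ = [[-2/3, -5/6], [1/3, 1/6]].
M = CA⁻¹ = [[3, -9], [1, 17]] · [[-2/3, -5/6], [1/3, 1/6]] = [[-5, -4], [5, 2]].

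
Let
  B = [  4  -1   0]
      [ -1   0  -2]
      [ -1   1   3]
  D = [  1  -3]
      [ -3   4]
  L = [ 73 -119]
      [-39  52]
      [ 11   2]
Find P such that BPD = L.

P = [[2, -5], [-5, 0], [-1, -4]]

Left-multiply by B⁻¹ and right-multiply by D⁻¹: P = B⁻¹LD⁻¹.
B has determinant 3; B⁻¹ = [[2/3, 1, 2/3], [5/3, 4, 8/3], [-1/3, -1, -1/3]].
det D = -5; the adjugate gives D⁻¹ = [[-4/5, -3/5], [-3/5, -1/5]].
B⁻¹L = [[17, -26], [-5, 15], [11, -13]].
P = (B⁻¹L)D⁻¹ = [[2, -5], [-5, 0], [-1, -4]].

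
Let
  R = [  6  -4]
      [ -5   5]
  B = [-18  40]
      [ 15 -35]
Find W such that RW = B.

W = [[-3, 6], [0, -1]]

Left-multiplying both sides by R⁻¹ gives W = R⁻¹B.
det R = 10, so R⁻¹ = [[1/2, 2/5], [1/2, 3/5]].
W = R⁻¹B = [[1/2, 2/5], [1/2, 3/5]] · [[-18, 40], [15, -35]] = [[-3, 6], [0, -1]].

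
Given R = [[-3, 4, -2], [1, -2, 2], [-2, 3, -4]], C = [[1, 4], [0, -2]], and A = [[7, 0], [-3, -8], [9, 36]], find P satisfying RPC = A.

P = [[-5, -2], [-3, 4], [-2, 4]]

Left-multiply by R⁻¹ and right-multiply by C⁻¹: P = R⁻¹AC⁻¹.
det R = -4, so R⁻¹ = [[-1/2, -5/2, -1], [0, -2, -1], [1/4, -1/4, -1/2]].
det C = -2; the adjugate gives C⁻¹ = [[1, 2], [0, -1/2]].
R⁻¹A = [[-5, -16], [-3, -20], [-2, -16]].
P = (R⁻¹A)C⁻¹ = [[-5, -2], [-3, 4], [-2, 4]].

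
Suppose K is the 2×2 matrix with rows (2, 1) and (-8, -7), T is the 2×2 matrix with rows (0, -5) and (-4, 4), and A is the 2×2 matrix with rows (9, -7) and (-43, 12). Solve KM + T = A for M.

KM = A − T = [[9, -2], [-39, 8]].
Left-multiplying both sides by K⁻¹ gives M = K⁻¹(A − T).
det K = -6, so K⁻¹ = [[7/6, 1/6], [-4/3, -1/3]].
M = K⁻¹(A − T) = [[4, -1], [1, 0]].

M = [[4, -1], [1, 0]]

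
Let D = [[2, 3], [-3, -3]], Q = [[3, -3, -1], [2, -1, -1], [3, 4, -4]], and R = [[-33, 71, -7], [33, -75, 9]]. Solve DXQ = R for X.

X = [[1, -3, 1], [-3, -4, 2]]

Left-multiply by D⁻¹ and right-multiply by Q⁻¹: X = D⁻¹RQ⁻¹.
det D = 3, so D⁻¹ = [[-1, -1], [1, 2/3]].
det Q = -2; the adjugate gives Q⁻¹ = [[-4, 8, -1], [-5/2, 9/2, -1/2], [-11/2, 21/2, -3/2]].
D⁻¹R = [[0, 4, -2], [-11, 21, -1]].
X = (D⁻¹R)Q⁻¹ = [[1, -3, 1], [-3, -4, 2]].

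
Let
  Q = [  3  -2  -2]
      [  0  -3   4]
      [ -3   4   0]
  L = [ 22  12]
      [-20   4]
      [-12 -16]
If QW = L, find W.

W = [[4, 0], [0, -4], [-5, -2]]

Q is on the left of W, so left-multiply by Q⁻¹: W = Q⁻¹L.
det Q = -6; the adjugate gives Q⁻¹ = [[8/3, 4/3, 7/3], [2, 1, 2], [3/2, 1, 3/2]].
W = Q⁻¹L = [[8/3, 4/3, 7/3], [2, 1, 2], [3/2, 1, 3/2]] · [[22, 12], [-20, 4], [-12, -16]] = [[4, 0], [0, -4], [-5, -2]].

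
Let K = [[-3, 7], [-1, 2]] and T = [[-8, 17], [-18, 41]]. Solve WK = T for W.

K is on the right of W, so right-multiply by K⁻¹: W = TK⁻¹.
det K = 1; the adjugate gives K⁻¹ = [[2, -7], [1, -3]].
W = TK⁻¹ = [[-8, 17], [-18, 41]] · [[2, -7], [1, -3]] = [[1, 5], [5, 3]].

W = [[1, 5], [5, 3]]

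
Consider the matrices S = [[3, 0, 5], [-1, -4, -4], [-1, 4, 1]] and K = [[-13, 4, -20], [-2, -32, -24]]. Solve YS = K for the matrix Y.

S is on the right of Y, so right-multiply by S⁻¹: Y = KS⁻¹.
det S = -4; the adjugate gives S⁻¹ = [[-3, -5, -5], [-5/4, -2, -7/4], [2, 3, 3]].
Y = KS⁻¹ = [[-13, 4, -20], [-2, -32, -24]] · [[-3, -5, -5], [-5/4, -2, -7/4], [2, 3, 3]] = [[-6, -3, -2], [-2, 2, -6]].

Y = [[-6, -3, -2], [-2, 2, -6]]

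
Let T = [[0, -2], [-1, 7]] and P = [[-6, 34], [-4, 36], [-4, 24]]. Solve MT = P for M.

M = [[4, 6], [-4, 4], [2, 4]]

Right-multiplying both sides by T⁻¹ gives M = PT⁻¹.
T has determinant -2; T⁻¹ = [[-7/2, -1], [-1/2, 0]].
M = PT⁻¹ = [[-6, 34], [-4, 36], [-4, 24]] · [[-7/2, -1], [-1/2, 0]] = [[4, 6], [-4, 4], [2, 4]].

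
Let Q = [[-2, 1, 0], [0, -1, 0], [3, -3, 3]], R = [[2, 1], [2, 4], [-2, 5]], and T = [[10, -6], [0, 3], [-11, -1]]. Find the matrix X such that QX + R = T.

X = [[-3, 4], [2, 1], [2, -5]]

QX = T − R = [[8, -7], [-2, -1], [-9, -6]].
Since Q multiplies X on the left, X = Q⁻¹(T − R).
det Q = 6, so Q⁻¹ = [[-1/2, -1/2, 0], [0, -1, 0], [1/2, -1/2, 1/3]].
X = Q⁻¹(T − R) = [[-3, 4], [2, 1], [2, -5]].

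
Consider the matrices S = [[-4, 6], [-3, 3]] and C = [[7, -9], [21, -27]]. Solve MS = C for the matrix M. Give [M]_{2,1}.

Right-multiplying both sides by S⁻¹ gives M = CS⁻¹.
det S = 6; the adjugate gives S⁻¹ = [[1/2, -1], [1/2, -2/3]].
M = CS⁻¹ = [[7, -9], [21, -27]] · [[1/2, -1], [1/2, -2/3]] = [[-1, -1], [-3, -3]].

-3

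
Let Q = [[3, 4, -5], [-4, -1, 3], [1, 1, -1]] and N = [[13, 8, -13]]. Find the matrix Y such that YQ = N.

Q is on the right of Y, so right-multiply by Q⁻¹: Y = NQ⁻¹.
det Q = 5; the adjugate gives Q⁻¹ = [[-2/5, -1/5, 7/5], [-1/5, 2/5, 11/5], [-3/5, 1/5, 13/5]].
Y = NQ⁻¹ = [[13, 8, -13]] · [[-2/5, -1/5, 7/5], [-1/5, 2/5, 11/5], [-3/5, 1/5, 13/5]] = [[1, -2, 2]].

Y = [[1, -2, 2]]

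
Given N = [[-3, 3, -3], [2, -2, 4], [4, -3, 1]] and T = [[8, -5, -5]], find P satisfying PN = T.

P = [[0, -2, 3]]

N is on the right of P, so right-multiply by N⁻¹: P = TN⁻¹.
det N = 6, so N⁻¹ = [[5/3, 1, 1], [7/3, 3/2, 1], [1/3, 1/2, 0]].
P = TN⁻¹ = [[8, -5, -5]] · [[5/3, 1, 1], [7/3, 3/2, 1], [1/3, 1/2, 0]] = [[0, -2, 3]].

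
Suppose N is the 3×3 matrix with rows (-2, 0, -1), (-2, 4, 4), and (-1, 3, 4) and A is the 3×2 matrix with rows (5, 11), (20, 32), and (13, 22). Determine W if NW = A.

W = [[-2, -6], [5, 4], [-1, 1]]

Left-multiplying both sides by N⁻¹ gives W = N⁻¹A.
N has determinant -6; N⁻¹ = [[-2/3, 1/2, -2/3], [-2/3, 3/2, -5/3], [1/3, -1, 4/3]].
W = N⁻¹A = [[-2/3, 1/2, -2/3], [-2/3, 3/2, -5/3], [1/3, -1, 4/3]] · [[5, 11], [20, 32], [13, 22]] = [[-2, -6], [5, 4], [-1, 1]].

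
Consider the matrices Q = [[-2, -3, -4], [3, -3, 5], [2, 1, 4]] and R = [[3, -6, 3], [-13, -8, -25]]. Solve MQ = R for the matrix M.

M = [[-3, 3, -6], [3, -1, -2]]

Right-multiplying both sides by Q⁻¹ gives M = RQ⁻¹.
Q has determinant 4; Q⁻¹ = [[-17/4, 2, -27/4], [-1/2, 0, -1/2], [9/4, -1, 15/4]].
M = RQ⁻¹ = [[3, -6, 3], [-13, -8, -25]] · [[-17/4, 2, -27/4], [-1/2, 0, -1/2], [9/4, -1, 15/4]] = [[-3, 3, -6], [3, -1, -2]].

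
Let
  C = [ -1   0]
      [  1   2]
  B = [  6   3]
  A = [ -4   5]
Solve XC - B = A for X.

X = [[2, 4]]

XC = A + B = [[2, 8]].
Since C sits to the right of X, X = (A + B)C⁻¹.
det C = -2; the adjugate gives C⁻¹ = [[-1, 0], [1/2, 1/2]].
X = (A + B)C⁻¹ = [[2, 4]].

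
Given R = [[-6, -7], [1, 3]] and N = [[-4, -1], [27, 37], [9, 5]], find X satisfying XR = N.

X = [[1, 2], [-4, 3], [-2, -3]]

Right-multiplying both sides by R⁻¹ gives X = NR⁻¹.
det R = -11; the adjugate gives R⁻¹ = [[-3/11, -7/11], [1/11, 6/11]].
X = NR⁻¹ = [[-4, -1], [27, 37], [9, 5]] · [[-3/11, -7/11], [1/11, 6/11]] = [[1, 2], [-4, 3], [-2, -3]].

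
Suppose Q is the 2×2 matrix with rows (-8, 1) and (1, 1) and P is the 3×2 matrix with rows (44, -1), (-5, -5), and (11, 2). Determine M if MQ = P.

M = [[-5, 4], [0, -5], [-1, 3]]

Q is on the right of M, so right-multiply by Q⁻¹: M = PQ⁻¹.
det Q = -9, so Q⁻¹ = [[-1/9, 1/9], [1/9, 8/9]].
M = PQ⁻¹ = [[44, -1], [-5, -5], [11, 2]] · [[-1/9, 1/9], [1/9, 8/9]] = [[-5, 4], [0, -5], [-1, 3]].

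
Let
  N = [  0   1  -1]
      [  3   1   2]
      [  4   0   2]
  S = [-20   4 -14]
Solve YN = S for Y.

Y = [[4, 0, -5]]

Right-multiplying both sides by N⁻¹ gives Y = SN⁻¹.
N has determinant 6; N⁻¹ = [[1/3, -1/3, 1/2], [1/3, 2/3, -1/2], [-2/3, 2/3, -1/2]].
Y = SN⁻¹ = [[-20, 4, -14]] · [[1/3, -1/3, 1/2], [1/3, 2/3, -1/2], [-2/3, 2/3, -1/2]] = [[4, 0, -5]].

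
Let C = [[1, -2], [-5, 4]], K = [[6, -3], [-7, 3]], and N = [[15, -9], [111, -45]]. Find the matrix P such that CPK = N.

Isolating P: multiply by C⁻¹ from the left and K⁻¹ from the right, so P = C⁻¹NK⁻¹.
C has determinant -6; C⁻¹ = [[-2/3, -1/3], [-5/6, -1/6]].
det K = -3; the adjugate gives K⁻¹ = [[-1, -1], [-7/3, -2]].
C⁻¹N = [[-47, 21], [-31, 15]].
P = (C⁻¹N)K⁻¹ = [[-2, 5], [-4, 1]].

P = [[-2, 5], [-4, 1]]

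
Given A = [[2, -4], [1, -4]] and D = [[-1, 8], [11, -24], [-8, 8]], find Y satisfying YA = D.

Since A sits to the right of Y, Y = DA⁻¹.
det A = -4; the adjugate gives A⁻¹ = [[1, -1], [1/4, -1/2]].
Y = DA⁻¹ = [[-1, 8], [11, -24], [-8, 8]] · [[1, -1], [1/4, -1/2]] = [[1, -3], [5, 1], [-6, 4]].

Y = [[1, -3], [5, 1], [-6, 4]]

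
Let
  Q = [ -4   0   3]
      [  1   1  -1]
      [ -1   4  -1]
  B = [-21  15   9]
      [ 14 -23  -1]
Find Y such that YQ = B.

Q is on the right of Y, so right-multiply by Q⁻¹: Y = BQ⁻¹.
det Q = 3, so Q⁻¹ = [[1, 4, -1], [2/3, 7/3, -1/3], [5/3, 16/3, -4/3]].
Y = BQ⁻¹ = [[-21, 15, 9], [14, -23, -1]] · [[1, 4, -1], [2/3, 7/3, -1/3], [5/3, 16/3, -4/3]] = [[4, -1, 4], [-3, -3, -5]].

Y = [[4, -1, 4], [-3, -3, -5]]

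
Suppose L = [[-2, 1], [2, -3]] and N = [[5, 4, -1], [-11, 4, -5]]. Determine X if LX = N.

Since L multiplies X on the left, X = L⁻¹N.
L has determinant 4; L⁻¹ = [[-3/4, -1/4], [-1/2, -1/2]].
X = L⁻¹N = [[-3/4, -1/4], [-1/2, -1/2]] · [[5, 4, -1], [-11, 4, -5]] = [[-1, -4, 2], [3, -4, 3]].

X = [[-1, -4, 2], [3, -4, 3]]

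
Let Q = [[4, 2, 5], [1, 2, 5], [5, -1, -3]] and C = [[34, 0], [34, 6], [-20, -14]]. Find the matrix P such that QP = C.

Since Q multiplies P on the left, P = Q⁻¹C.
det Q = -3, so Q⁻¹ = [[1/3, -1/3, 0], [-28/3, 37/3, 5], [11/3, -14/3, -2]].
P = Q⁻¹C = [[1/3, -1/3, 0], [-28/3, 37/3, 5], [11/3, -14/3, -2]] · [[34, 0], [34, 6], [-20, -14]] = [[0, -2], [2, 4], [6, 0]].

P = [[0, -2], [2, 4], [6, 0]]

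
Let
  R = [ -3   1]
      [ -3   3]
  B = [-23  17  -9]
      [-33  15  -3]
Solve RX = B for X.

Left-multiplying both sides by R⁻¹ gives X = R⁻¹B.
R has determinant -6; R⁻¹ = [[-1/2, 1/6], [-1/2, 1/2]].
X = R⁻¹B = [[-1/2, 1/6], [-1/2, 1/2]] · [[-23, 17, -9], [-33, 15, -3]] = [[6, -6, 4], [-5, -1, 3]].

X = [[6, -6, 4], [-5, -1, 3]]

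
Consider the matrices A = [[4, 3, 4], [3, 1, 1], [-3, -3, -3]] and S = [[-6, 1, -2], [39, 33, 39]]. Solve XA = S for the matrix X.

X = [[-3, -2, -4], [6, 0, -5]]

Right-multiplying both sides by A⁻¹ gives X = SA⁻¹.
A has determinant -6; A⁻¹ = [[0, 1/2, 1/6], [-1, 0, -4/3], [1, -1/2, 5/6]].
X = SA⁻¹ = [[-6, 1, -2], [39, 33, 39]] · [[0, 1/2, 1/6], [-1, 0, -4/3], [1, -1/2, 5/6]] = [[-3, -2, -4], [6, 0, -5]].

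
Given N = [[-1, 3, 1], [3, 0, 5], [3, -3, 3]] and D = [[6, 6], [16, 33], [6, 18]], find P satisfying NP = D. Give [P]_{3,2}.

N is on the left of P, so left-multiply by N⁻¹: P = N⁻¹D.
det N = -6; the adjugate gives N⁻¹ = [[-5/2, 2, -5/2], [-1, 1, -4/3], [3/2, -1, 3/2]].
P = N⁻¹D = [[-5/2, 2, -5/2], [-1, 1, -4/3], [3/2, -1, 3/2]] · [[6, 6], [16, 33], [6, 18]] = [[2, 6], [2, 3], [2, 3]].

3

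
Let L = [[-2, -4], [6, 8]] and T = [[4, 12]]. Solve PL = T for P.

Since L sits to the right of P, P = TL⁻¹.
L has determinant 8; L⁻¹ = [[1, 1/2], [-3/4, -1/4]].
P = TL⁻¹ = [[4, 12]] · [[1, 1/2], [-3/4, -1/4]] = [[-5, -1]].

P = [[-5, -1]]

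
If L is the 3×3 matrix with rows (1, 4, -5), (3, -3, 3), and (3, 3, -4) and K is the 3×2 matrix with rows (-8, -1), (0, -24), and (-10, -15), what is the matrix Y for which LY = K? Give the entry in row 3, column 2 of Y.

3

L is on the left of Y, so left-multiply by L⁻¹: Y = L⁻¹K.
det L = -3, so L⁻¹ = [[-1, -1/3, 1], [-7, -11/3, 6], [-6, -3, 5]].
Y = L⁻¹K = [[-1, -1/3, 1], [-7, -11/3, 6], [-6, -3, 5]] · [[-8, -1], [0, -24], [-10, -15]] = [[-2, -6], [-4, 5], [-2, 3]].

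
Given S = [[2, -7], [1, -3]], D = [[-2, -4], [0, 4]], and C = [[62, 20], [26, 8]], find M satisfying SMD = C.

Isolating M: multiply by S⁻¹ from the left and D⁻¹ from the right, so M = S⁻¹CD⁻¹.
S has determinant 1; S⁻¹ = [[-3, 7], [-1, 2]].
det D = -8; the adjugate gives D⁻¹ = [[-1/2, -1/2], [0, 1/4]].
S⁻¹C = [[-4, -4], [-10, -4]].
M = (S⁻¹C)D⁻¹ = [[2, 1], [5, 4]].

M = [[2, 1], [5, 4]]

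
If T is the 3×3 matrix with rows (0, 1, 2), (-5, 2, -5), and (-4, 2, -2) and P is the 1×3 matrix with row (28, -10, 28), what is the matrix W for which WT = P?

W = [[2, -4, -2]]

T is on the right of W, so right-multiply by T⁻¹: W = PT⁻¹.
det T = 6, so T⁻¹ = [[1, 1, -3/2], [5/3, 4/3, -5/3], [-1/3, -2/3, 5/6]].
W = PT⁻¹ = [[28, -10, 28]] · [[1, 1, -3/2], [5/3, 4/3, -5/3], [-1/3, -2/3, 5/6]] = [[2, -4, -2]].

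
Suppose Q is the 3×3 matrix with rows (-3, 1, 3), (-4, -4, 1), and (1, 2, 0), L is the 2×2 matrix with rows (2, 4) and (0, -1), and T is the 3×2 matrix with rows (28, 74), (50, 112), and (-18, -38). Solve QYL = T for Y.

Y = [[-1, 2], [-4, 0], [5, -4]]

Isolating Y: multiply by Q⁻¹ from the left and L⁻¹ from the right, so Y = Q⁻¹TL⁻¹.
det Q = -5; the adjugate gives Q⁻¹ = [[2/5, -6/5, -13/5], [-1/5, 3/5, 9/5], [4/5, -7/5, -16/5]].
L has determinant -2; L⁻¹ = [[1/2, 2], [0, -1]].
Q⁻¹T = [[-2, -6], [-8, -16], [10, 24]].
Y = (Q⁻¹T)L⁻¹ = [[-1, 2], [-4, 0], [5, -4]].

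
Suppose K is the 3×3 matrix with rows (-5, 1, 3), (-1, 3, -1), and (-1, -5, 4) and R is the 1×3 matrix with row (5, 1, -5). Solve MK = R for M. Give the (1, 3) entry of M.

Right-multiplying both sides by K⁻¹ gives M = RK⁻¹.
det K = -6; the adjugate gives K⁻¹ = [[-7/6, 19/6, 5/3], [-5/6, 17/6, 4/3], [-4/3, 13/3, 7/3]].
M = RK⁻¹ = [[5, 1, -5]] · [[-7/6, 19/6, 5/3], [-5/6, 17/6, 4/3], [-4/3, 13/3, 7/3]] = [[0, -3, -2]].

-2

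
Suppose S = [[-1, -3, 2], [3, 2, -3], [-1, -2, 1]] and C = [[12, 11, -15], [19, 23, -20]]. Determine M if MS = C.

Since S sits to the right of M, M = CS⁻¹.
S has determinant -4; S⁻¹ = [[1, 1/4, -5/4], [0, -1/4, -3/4], [1, -1/4, -7/4]].
M = CS⁻¹ = [[12, 11, -15], [19, 23, -20]] · [[1, 1/4, -5/4], [0, -1/4, -3/4], [1, -1/4, -7/4]] = [[-3, 4, 3], [-1, 4, -6]].

M = [[-3, 4, 3], [-1, 4, -6]]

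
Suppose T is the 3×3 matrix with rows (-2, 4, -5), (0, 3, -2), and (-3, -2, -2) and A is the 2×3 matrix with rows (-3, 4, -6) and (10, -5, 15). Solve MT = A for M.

M = [[0, 2, 1], [-5, 5, 0]]

Right-multiplying both sides by T⁻¹ gives M = AT⁻¹.
det T = -1; the adjugate gives T⁻¹ = [[10, -18, -7], [-6, 11, 4], [-9, 16, 6]].
M = AT⁻¹ = [[-3, 4, -6], [10, -5, 15]] · [[10, -18, -7], [-6, 11, 4], [-9, 16, 6]] = [[0, 2, 1], [-5, 5, 0]].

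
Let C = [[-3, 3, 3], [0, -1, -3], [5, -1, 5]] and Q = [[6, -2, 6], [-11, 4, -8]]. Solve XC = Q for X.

X = [[-2, -4, 0], [2, 3, -1]]

Right-multiplying both sides by C⁻¹ gives X = QC⁻¹.
C has determinant -6; C⁻¹ = [[4/3, 3, 1], [5/2, 5, 3/2], [-5/6, -2, -1/2]].
X = QC⁻¹ = [[6, -2, 6], [-11, 4, -8]] · [[4/3, 3, 1], [5/2, 5, 3/2], [-5/6, -2, -1/2]] = [[-2, -4, 0], [2, 3, -1]].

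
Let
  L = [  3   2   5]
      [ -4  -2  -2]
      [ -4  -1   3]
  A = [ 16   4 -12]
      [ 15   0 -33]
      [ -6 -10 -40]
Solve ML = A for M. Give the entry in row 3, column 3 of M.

-6

L is on the right of M, so right-multiply by L⁻¹: M = AL⁻¹.
det L = -4; the adjugate gives L⁻¹ = [[2, 11/4, -3/2], [-5, -29/4, 7/2], [1, 5/4, -1/2]].
M = AL⁻¹ = [[16, 4, -12], [15, 0, -33], [-6, -10, -40]] · [[2, 11/4, -3/2], [-5, -29/4, 7/2], [1, 5/4, -1/2]] = [[0, 0, -4], [-3, 0, -6], [-2, 6, -6]].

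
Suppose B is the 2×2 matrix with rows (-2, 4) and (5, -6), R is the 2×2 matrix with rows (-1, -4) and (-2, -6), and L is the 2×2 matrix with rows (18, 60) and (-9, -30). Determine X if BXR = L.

Isolating X: multiply by B⁻¹ from the left and R⁻¹ from the right, so X = B⁻¹LR⁻¹.
det B = -8; the adjugate gives B⁻¹ = [[3/4, 1/2], [5/8, 1/4]].
det R = -2; the adjugate gives R⁻¹ = [[3, -2], [-1, 1/2]].
B⁻¹L = [[9, 30], [9, 30]].
X = (B⁻¹L)R⁻¹ = [[-3, -3], [-3, -3]].

X = [[-3, -3], [-3, -3]]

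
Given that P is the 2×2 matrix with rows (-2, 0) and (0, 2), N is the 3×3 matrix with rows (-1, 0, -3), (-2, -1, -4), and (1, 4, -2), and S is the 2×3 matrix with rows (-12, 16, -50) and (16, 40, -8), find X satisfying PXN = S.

X = [[-1, -4, -3], [4, -4, 4]]

Isolating X: multiply by P⁻¹ from the left and N⁻¹ from the right, so X = P⁻¹SN⁻¹.
det P = -4; the adjugate gives P⁻¹ = [[-1/2, 0], [0, 1/2]].
det N = 3; the adjugate gives N⁻¹ = [[6, -4, -1], [-8/3, 5/3, 2/3], [-7/3, 4/3, 1/3]].
P⁻¹S = [[6, -8, 25], [8, 20, -4]].
X = (P⁻¹S)N⁻¹ = [[-1, -4, -3], [4, -4, 4]].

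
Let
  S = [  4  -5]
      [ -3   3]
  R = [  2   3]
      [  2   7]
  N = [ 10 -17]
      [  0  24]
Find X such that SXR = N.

Left-multiply by S⁻¹ and right-multiply by R⁻¹: X = S⁻¹NR⁻¹.
S has determinant -3; S⁻¹ = [[-1, -5/3], [-1, -4/3]].
det R = 8, so R⁻¹ = [[7/8, -3/8], [-1/4, 1/4]].
S⁻¹N = [[-10, -23], [-10, -15]].
X = (S⁻¹N)R⁻¹ = [[-3, -2], [-5, 0]].

X = [[-3, -2], [-5, 0]]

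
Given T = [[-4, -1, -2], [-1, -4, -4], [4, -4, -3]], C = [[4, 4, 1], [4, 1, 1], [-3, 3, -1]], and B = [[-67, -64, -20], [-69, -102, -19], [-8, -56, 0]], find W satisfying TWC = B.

W = [[5, -5, -3], [4, -5, -1], [4, 0, 0]]

Left-multiply by T⁻¹ and right-multiply by C⁻¹: W = T⁻¹BC⁻¹.
det T = -5, so T⁻¹ = [[4/5, -1, 4/5], [19/5, -4, 14/5], [-4, 4, -3]].
C has determinant 3; C⁻¹ = [[-4/3, 7/3, 1], [1/3, -1/3, 0], [5, -8, -4]].
T⁻¹B = [[9, 6, 3], [-1, 8, 0], [16, 16, 4]].
W = (T⁻¹B)C⁻¹ = [[5, -5, -3], [4, -5, -1], [4, 0, 0]].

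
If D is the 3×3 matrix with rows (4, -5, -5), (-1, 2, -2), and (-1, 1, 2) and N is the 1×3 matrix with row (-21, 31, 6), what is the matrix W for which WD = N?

Since D sits to the right of W, W = ND⁻¹.
D has determinant -1; D⁻¹ = [[-6, -5, -20], [-4, -3, -13], [-1, -1, -3]].
W = ND⁻¹ = [[-21, 31, 6]] · [[-6, -5, -20], [-4, -3, -13], [-1, -1, -3]] = [[-4, 6, -1]].

W = [[-4, 6, -1]]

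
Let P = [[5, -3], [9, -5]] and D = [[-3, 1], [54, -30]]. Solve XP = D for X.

X = [[3, -2], [0, 6]]

Since P sits to the right of X, X = DP⁻¹.
det P = 2; the adjugate gives P⁻¹ = [[-5/2, 3/2], [-9/2, 5/2]].
X = DP⁻¹ = [[-3, 1], [54, -30]] · [[-5/2, 3/2], [-9/2, 5/2]] = [[3, -2], [0, 6]].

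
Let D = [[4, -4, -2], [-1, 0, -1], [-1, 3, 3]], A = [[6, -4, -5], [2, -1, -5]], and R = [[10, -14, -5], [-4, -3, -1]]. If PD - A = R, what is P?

P = [[3, -2, -2], [-2, -2, -4]]

PD = R + A = [[16, -18, -10], [-2, -4, -6]].
Since D sits to the right of P, P = (R + A)D⁻¹.
D has determinant 2; D⁻¹ = [[3/2, 3, 2], [2, 5, 3], [-3/2, -4, -2]].
P = (R + A)D⁻¹ = [[3, -2, -2], [-2, -2, -4]].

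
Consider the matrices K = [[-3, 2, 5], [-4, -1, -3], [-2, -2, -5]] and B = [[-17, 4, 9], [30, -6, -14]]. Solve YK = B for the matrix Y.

Y = [[3, 2, 0], [-6, -2, -2]]

K is on the right of Y, so right-multiply by K⁻¹: Y = BK⁻¹.
K has determinant 5; K⁻¹ = [[-1/5, 0, -1/5], [-14/5, 5, -29/5], [6/5, -2, 11/5]].
Y = BK⁻¹ = [[-17, 4, 9], [30, -6, -14]] · [[-1/5, 0, -1/5], [-14/5, 5, -29/5], [6/5, -2, 11/5]] = [[3, 2, 0], [-6, -2, -2]].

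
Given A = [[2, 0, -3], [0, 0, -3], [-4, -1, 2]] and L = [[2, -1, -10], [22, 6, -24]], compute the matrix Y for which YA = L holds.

A is on the right of Y, so right-multiply by A⁻¹: Y = LA⁻¹.
det A = -6, so A⁻¹ = [[1/2, -1/2, 0], [-2, 4/3, -1], [0, -1/3, 0]].
Y = LA⁻¹ = [[2, -1, -10], [22, 6, -24]] · [[1/2, -1/2, 0], [-2, 4/3, -1], [0, -1/3, 0]] = [[3, 1, 1], [-1, 5, -6]].

Y = [[3, 1, 1], [-1, 5, -6]]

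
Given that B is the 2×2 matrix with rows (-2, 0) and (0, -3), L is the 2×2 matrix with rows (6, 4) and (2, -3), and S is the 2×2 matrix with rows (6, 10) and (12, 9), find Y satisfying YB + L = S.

Y = [[0, -2], [-5, -4]]

YB = S − L = [[0, 6], [10, 12]].
Since B sits to the right of Y, Y = (S − L)B⁻¹.
B has determinant 6; B⁻¹ = [[-1/2, 0], [0, -1/3]].
Y = (S − L)B⁻¹ = [[0, -2], [-5, -4]].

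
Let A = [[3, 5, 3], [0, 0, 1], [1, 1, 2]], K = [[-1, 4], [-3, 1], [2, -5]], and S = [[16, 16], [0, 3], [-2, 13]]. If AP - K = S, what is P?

P = [[3, -4], [3, 4], [-3, 4]]

AP = S + K = [[15, 20], [-3, 4], [0, 8]].
Left-multiplying both sides by A⁻¹ gives P = A⁻¹(S + K).
det A = 2, so A⁻¹ = [[-1/2, -7/2, 5/2], [1/2, 3/2, -3/2], [0, 1, 0]].
P = A⁻¹(S + K) = [[3, -4], [3, 4], [-3, 4]].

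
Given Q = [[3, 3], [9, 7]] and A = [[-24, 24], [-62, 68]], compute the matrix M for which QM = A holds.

Since Q multiplies M on the left, M = Q⁻¹A.
det Q = -6; the adjugate gives Q⁻¹ = [[-7/6, 1/2], [3/2, -1/2]].
M = Q⁻¹A = [[-7/6, 1/2], [3/2, -1/2]] · [[-24, 24], [-62, 68]] = [[-3, 6], [-5, 2]].

M = [[-3, 6], [-5, 2]]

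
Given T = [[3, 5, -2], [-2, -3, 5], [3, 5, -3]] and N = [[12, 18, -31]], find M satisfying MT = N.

T is on the right of M, so right-multiply by T⁻¹: M = NT⁻¹.
T has determinant -1; T⁻¹ = [[16, -5, -19], [-9, 3, 11], [1, 0, -1]].
M = NT⁻¹ = [[12, 18, -31]] · [[16, -5, -19], [-9, 3, 11], [1, 0, -1]] = [[-1, -6, 1]].

M = [[-1, -6, 1]]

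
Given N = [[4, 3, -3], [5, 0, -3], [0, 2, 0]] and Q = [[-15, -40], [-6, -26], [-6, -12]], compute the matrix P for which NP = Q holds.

P = [[0, -4], [-3, -6], [2, 2]]

N is on the left of P, so left-multiply by N⁻¹: P = N⁻¹Q.
det N = -6; the adjugate gives N⁻¹ = [[-1, 1, 3/2], [0, 0, 1/2], [-5/3, 4/3, 5/2]].
P = N⁻¹Q = [[-1, 1, 3/2], [0, 0, 1/2], [-5/3, 4/3, 5/2]] · [[-15, -40], [-6, -26], [-6, -12]] = [[0, -4], [-3, -6], [2, 2]].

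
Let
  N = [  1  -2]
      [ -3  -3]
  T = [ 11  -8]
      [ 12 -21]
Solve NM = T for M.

M = [[1, 2], [-5, 5]]

N is on the left of M, so left-multiply by N⁻¹: M = N⁻¹T.
det N = -9, so N⁻¹ = [[1/3, -2/9], [-1/3, -1/9]].
M = N⁻¹T = [[1/3, -2/9], [-1/3, -1/9]] · [[11, -8], [12, -21]] = [[1, 2], [-5, 5]].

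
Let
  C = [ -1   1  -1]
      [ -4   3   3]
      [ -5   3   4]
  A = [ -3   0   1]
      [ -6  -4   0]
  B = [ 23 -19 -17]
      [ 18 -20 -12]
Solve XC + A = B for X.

XC = B − A = [[26, -19, -18], [24, -16, -12]].
Right-multiplying both sides by C⁻¹ gives X = (B − A)C⁻¹.
det C = -5, so C⁻¹ = [[-3/5, 7/5, -6/5], [-1/5, 9/5, -7/5], [-3/5, 2/5, -1/5]].
X = (B − A)C⁻¹ = [[-1, -5, -1], [-4, 0, -4]].

X = [[-1, -5, -1], [-4, 0, -4]]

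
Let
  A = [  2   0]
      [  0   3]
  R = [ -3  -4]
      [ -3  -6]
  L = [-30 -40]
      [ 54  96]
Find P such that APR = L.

P = A⁻¹LR⁻¹ (apply A⁻¹ on the left and R⁻¹ on the right).
A has determinant 6; A⁻¹ = [[1/2, 0], [0, 1/3]].
det R = 6, so R⁻¹ = [[-1, 2/3], [1/2, -1/2]].
A⁻¹L = [[-15, -20], [18, 32]].
P = (A⁻¹L)R⁻¹ = [[5, 0], [-2, -4]].

P = [[5, 0], [-2, -4]]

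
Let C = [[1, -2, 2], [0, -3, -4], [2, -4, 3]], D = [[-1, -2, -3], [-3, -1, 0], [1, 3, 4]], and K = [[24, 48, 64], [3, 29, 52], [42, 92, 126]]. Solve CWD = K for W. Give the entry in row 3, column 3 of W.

2

Isolating W: multiply by C⁻¹ from the left and D⁻¹ from the right, so W = C⁻¹KD⁻¹.
det C = 3, so C⁻¹ = [[-25/3, -2/3, 14/3], [-8/3, -1/3, 4/3], [2, 0, -1]].
D has determinant 4; D⁻¹ = [[-1, -1/4, -3/4], [3, -1/4, 9/4], [-2, 1/4, -5/4]].
C⁻¹K = [[-6, 10, 20], [-9, -15, -20], [6, 4, 2]].
W = (C⁻¹K)D⁻¹ = [[-4, 4, 2], [4, 1, -2], [2, -2, 2]].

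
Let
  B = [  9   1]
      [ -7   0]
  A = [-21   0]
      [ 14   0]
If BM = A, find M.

M = [[-2, 0], [-3, 0]]

B is on the left of M, so left-multiply by B⁻¹: M = B⁻¹A.
B has determinant 7; B⁻¹ = [[0, -1/7], [1, 9/7]].
M = B⁻¹A = [[0, -1/7], [1, 9/7]] · [[-21, 0], [14, 0]] = [[-2, 0], [-3, 0]].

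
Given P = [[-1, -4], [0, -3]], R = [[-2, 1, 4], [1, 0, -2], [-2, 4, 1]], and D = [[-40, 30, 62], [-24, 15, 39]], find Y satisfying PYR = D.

Y = [[-2, 0, -2], [-1, 4, -1]]

Y = P⁻¹DR⁻¹ (apply P⁻¹ on the left and R⁻¹ on the right).
det P = 3, so P⁻¹ = [[-1, 4/3], [0, -1/3]].
det R = 3, so R⁻¹ = [[8/3, 5, -2/3], [1, 2, 0], [4/3, 2, -1/3]].
P⁻¹D = [[8, -10, -10], [8, -5, -13]].
Y = (P⁻¹D)R⁻¹ = [[-2, 0, -2], [-1, 4, -1]].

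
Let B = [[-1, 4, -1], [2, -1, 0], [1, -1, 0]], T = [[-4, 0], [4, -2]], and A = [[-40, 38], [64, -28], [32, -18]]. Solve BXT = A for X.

Left-multiply by B⁻¹ and right-multiply by T⁻¹: X = B⁻¹AT⁻¹.
B has determinant 1; B⁻¹ = [[0, 1, -1], [0, 1, -2], [-1, 3, -7]].
det T = 8, so T⁻¹ = [[-1/4, 0], [-1/2, -1/2]].
B⁻¹A = [[32, -10], [0, 8], [8, 4]].
X = (B⁻¹A)T⁻¹ = [[-3, 5], [-4, -4], [-4, -2]].

X = [[-3, 5], [-4, -4], [-4, -2]]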